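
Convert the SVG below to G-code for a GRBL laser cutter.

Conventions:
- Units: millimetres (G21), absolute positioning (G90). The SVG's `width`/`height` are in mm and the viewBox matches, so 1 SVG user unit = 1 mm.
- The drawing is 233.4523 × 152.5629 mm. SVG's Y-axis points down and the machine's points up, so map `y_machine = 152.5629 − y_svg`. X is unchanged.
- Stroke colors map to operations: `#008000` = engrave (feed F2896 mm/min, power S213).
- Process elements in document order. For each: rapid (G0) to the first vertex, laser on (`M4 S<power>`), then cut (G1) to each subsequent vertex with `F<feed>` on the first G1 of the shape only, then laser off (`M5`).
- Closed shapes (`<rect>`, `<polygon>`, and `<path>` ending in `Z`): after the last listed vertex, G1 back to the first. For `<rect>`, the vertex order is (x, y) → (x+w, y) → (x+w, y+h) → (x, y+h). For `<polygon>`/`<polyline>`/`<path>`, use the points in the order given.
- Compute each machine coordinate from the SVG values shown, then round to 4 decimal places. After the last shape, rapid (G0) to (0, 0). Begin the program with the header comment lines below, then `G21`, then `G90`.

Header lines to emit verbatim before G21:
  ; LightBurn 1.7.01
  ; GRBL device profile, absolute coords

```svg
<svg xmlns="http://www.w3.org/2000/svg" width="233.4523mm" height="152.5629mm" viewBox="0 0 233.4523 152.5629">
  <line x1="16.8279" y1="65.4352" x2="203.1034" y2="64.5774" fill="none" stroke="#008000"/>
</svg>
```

; LightBurn 1.7.01
; GRBL device profile, absolute coords
G21
G90
G0 X16.8279 Y87.1277
M4 S213
G1 X203.1034 Y87.9855 F2896
M5
G0 X0.0000 Y0.0000

viewBox `0 0 233.4523 152.5629` with mm width/height → 1 unit = 1 mm. Flip: y_m = 152.5629 − y_svg.

**Shape 1** — `<line>` line segment, stroke `#008000` → engrave (S213, F2896). Machine vertices: (16.8279,87.1277) → (203.1034,87.9855). Open path.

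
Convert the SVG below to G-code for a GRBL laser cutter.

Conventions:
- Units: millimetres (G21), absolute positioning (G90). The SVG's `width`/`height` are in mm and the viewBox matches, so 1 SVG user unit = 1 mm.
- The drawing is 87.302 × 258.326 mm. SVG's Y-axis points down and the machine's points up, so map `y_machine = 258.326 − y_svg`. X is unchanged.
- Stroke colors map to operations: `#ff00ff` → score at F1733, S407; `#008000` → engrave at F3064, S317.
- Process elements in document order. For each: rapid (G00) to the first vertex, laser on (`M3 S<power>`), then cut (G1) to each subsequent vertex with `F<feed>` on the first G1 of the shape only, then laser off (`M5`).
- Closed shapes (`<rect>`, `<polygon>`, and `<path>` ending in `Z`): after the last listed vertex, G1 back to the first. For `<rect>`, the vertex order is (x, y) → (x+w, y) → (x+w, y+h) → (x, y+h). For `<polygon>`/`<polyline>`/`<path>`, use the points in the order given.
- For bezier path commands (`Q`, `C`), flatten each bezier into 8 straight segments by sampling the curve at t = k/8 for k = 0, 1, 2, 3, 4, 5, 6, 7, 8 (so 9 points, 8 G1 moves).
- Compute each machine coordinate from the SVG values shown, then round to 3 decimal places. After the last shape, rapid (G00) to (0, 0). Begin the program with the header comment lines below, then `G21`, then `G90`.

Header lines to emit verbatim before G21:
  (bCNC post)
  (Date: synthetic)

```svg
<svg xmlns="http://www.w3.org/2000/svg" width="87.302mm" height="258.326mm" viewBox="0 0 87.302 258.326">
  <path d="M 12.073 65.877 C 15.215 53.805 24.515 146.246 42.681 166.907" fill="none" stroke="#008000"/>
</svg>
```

Since the viewBox matches the mm dimensions, user units are millimetres directly. The only transform is the Y-flip y_m = 258.326 − y_svg.

Shape 1 is a cubic bezier drawn with `<path>`. Its stroke #008000 means engrave at S317, F3064. After flipping Y the toolpath is (12.073,192.449) → (13.545,192.421) → (15.626,184.661) → (18.348,171.235) → (21.743,154.209) → (25.842,135.648) → (30.677,117.619) → (36.279,102.187) → (42.681,91.419).

(bCNC post)
(Date: synthetic)
G21
G90
G00 X12.073 Y192.449
M3 S317
G1 X13.545 Y192.421 F3064
G1 X15.626 Y184.661
G1 X18.348 Y171.235
G1 X21.743 Y154.209
G1 X25.842 Y135.648
G1 X30.677 Y117.619
G1 X36.279 Y102.187
G1 X42.681 Y91.419
M5
G00 X0.000 Y0.000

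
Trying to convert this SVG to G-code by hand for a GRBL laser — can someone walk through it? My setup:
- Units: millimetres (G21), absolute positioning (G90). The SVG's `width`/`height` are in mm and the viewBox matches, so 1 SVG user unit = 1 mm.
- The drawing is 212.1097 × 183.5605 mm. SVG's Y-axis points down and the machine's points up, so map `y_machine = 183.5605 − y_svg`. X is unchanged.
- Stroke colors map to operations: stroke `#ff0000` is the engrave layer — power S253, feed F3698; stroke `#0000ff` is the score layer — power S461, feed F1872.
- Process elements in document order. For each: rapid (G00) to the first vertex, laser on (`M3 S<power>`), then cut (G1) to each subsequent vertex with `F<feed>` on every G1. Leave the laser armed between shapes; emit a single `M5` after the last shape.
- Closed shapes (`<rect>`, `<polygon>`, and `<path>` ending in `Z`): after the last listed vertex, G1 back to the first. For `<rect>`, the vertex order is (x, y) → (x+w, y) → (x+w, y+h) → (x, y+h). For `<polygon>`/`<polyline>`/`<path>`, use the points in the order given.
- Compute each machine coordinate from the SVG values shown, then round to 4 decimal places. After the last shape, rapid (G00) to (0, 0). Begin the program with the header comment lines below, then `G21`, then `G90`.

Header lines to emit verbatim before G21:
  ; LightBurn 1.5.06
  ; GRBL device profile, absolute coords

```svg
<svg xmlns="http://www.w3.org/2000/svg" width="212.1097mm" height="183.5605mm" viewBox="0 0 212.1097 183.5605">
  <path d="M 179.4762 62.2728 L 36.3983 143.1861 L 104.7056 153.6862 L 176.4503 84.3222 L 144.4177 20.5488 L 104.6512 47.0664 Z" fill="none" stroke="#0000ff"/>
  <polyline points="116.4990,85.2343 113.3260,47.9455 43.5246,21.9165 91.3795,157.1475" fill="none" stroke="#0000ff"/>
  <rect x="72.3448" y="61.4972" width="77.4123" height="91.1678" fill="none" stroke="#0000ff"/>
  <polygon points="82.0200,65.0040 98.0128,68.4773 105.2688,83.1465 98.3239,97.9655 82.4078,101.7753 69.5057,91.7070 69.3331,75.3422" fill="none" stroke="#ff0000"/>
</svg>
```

; LightBurn 1.5.06
; GRBL device profile, absolute coords
G21
G90
G00 X179.4762 Y121.2877
M3 S461
G1 X36.3983 Y40.3744 F1872
G1 X104.7056 Y29.8743 F1872
G1 X176.4503 Y99.2383 F1872
G1 X144.4177 Y163.0117 F1872
G1 X104.6512 Y136.4941 F1872
G1 X179.4762 Y121.2877 F1872
G00 X116.4990 Y98.3262
M3 S461
G1 X113.3260 Y135.6150 F1872
G1 X43.5246 Y161.6440 F1872
G1 X91.3795 Y26.4130 F1872
G00 X72.3448 Y122.0633
M3 S461
G1 X149.7571 Y122.0633 F1872
G1 X149.7571 Y30.8955 F1872
G1 X72.3448 Y30.8955 F1872
G1 X72.3448 Y122.0633 F1872
G00 X82.0200 Y118.5565
M3 S253
G1 X98.0128 Y115.0832 F3698
G1 X105.2688 Y100.4140 F3698
G1 X98.3239 Y85.5950 F3698
G1 X82.4078 Y81.7852 F3698
G1 X69.5057 Y91.8535 F3698
G1 X69.3331 Y108.2183 F3698
G1 X82.0200 Y118.5565 F3698
M5
G00 X0.0000 Y0.0000

1 u = 1 mm; y_m = 183.5605 − y.

[1] `<path>` closed polygon, #0000ff→score S461 F1872: (179.4762,121.2877) → (36.3983,40.3744) → (104.7056,29.8743) → (176.4503,99.2383) → (144.4177,163.0117) → (104.6512,136.4941) → (179.4762,121.2877) (closed)

[2] `<polyline>` open polyline, #0000ff→score S461 F1872: (116.4990,98.3262) → (113.3260,135.6150) → (43.5246,161.6440) → (91.3795,26.4130)

[3] `<rect>` rectangle, #0000ff→score S461 F1872: (72.3448,122.0633) → (149.7571,122.0633) → (149.7571,30.8955) → (72.3448,30.8955) → (72.3448,122.0633) (closed)

[4] `<polygon>` regular polygon, #ff0000→engrave S253 F3698: (82.0200,118.5565) → (98.0128,115.0832) → (105.2688,100.4140) → (98.3239,85.5950) → (82.4078,81.7852) → (69.5057,91.8535) → (69.3331,108.2183) → (82.0200,118.5565) (closed)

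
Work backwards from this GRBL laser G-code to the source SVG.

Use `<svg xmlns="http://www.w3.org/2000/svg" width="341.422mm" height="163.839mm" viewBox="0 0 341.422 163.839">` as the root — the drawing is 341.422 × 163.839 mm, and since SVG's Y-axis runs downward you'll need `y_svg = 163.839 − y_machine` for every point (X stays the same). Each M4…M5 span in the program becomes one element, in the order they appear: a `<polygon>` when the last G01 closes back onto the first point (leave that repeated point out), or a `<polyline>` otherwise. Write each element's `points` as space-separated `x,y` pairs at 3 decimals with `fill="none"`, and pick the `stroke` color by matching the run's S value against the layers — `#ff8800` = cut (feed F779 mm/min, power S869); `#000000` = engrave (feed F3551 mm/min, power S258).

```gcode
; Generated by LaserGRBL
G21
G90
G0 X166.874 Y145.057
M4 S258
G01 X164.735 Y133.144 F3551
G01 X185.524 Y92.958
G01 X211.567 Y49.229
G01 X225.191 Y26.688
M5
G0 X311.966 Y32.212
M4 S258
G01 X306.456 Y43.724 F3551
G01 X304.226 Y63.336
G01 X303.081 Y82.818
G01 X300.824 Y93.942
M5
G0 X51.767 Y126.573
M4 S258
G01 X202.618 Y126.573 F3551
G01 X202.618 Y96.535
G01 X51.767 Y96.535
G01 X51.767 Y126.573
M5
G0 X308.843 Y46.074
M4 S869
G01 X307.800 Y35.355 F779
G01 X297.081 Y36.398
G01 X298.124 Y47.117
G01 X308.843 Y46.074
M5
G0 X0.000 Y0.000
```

Machine Y-up, SVG Y-down with viewBox height 163.839, so y_svg = 163.839 − y_machine; X carries over.

Run 1: the run's S258 means `#000000` (engrave). The run is open, so emit a `<polyline>` with points (Y-flipped): 166.874,18.782 164.735,30.695 185.524,70.881 211.567,114.610 225.191,137.151.

Run 2: power S258 maps to stroke `#000000` (engrave). The run is open, so emit a `<polyline>` with points (Y-flipped): 311.966,131.627 306.456,120.115 304.226,100.503 303.081,81.021 300.824,69.897.

Run 3: power S258 maps to stroke `#000000` (engrave). The run returns to its start, so emit a `<polygon>` with points (Y-flipped): 51.767,37.266 202.618,37.266 202.618,67.304 51.767,67.304.

Run 4: power S869 maps to stroke `#ff8800` (cut). The run returns to its start, so emit a `<polygon>` with points (Y-flipped): 308.843,117.765 307.800,128.484 297.081,127.441 298.124,116.722.

<svg xmlns="http://www.w3.org/2000/svg" width="341.422mm" height="163.839mm" viewBox="0 0 341.422 163.839">
  <polyline points="166.874,18.782 164.735,30.695 185.524,70.881 211.567,114.610 225.191,137.151" fill="none" stroke="#000000"/>
  <polyline points="311.966,131.627 306.456,120.115 304.226,100.503 303.081,81.021 300.824,69.897" fill="none" stroke="#000000"/>
  <polygon points="51.767,37.266 202.618,37.266 202.618,67.304 51.767,67.304" fill="none" stroke="#000000"/>
  <polygon points="308.843,117.765 307.800,128.484 297.081,127.441 298.124,116.722" fill="none" stroke="#ff8800"/>
</svg>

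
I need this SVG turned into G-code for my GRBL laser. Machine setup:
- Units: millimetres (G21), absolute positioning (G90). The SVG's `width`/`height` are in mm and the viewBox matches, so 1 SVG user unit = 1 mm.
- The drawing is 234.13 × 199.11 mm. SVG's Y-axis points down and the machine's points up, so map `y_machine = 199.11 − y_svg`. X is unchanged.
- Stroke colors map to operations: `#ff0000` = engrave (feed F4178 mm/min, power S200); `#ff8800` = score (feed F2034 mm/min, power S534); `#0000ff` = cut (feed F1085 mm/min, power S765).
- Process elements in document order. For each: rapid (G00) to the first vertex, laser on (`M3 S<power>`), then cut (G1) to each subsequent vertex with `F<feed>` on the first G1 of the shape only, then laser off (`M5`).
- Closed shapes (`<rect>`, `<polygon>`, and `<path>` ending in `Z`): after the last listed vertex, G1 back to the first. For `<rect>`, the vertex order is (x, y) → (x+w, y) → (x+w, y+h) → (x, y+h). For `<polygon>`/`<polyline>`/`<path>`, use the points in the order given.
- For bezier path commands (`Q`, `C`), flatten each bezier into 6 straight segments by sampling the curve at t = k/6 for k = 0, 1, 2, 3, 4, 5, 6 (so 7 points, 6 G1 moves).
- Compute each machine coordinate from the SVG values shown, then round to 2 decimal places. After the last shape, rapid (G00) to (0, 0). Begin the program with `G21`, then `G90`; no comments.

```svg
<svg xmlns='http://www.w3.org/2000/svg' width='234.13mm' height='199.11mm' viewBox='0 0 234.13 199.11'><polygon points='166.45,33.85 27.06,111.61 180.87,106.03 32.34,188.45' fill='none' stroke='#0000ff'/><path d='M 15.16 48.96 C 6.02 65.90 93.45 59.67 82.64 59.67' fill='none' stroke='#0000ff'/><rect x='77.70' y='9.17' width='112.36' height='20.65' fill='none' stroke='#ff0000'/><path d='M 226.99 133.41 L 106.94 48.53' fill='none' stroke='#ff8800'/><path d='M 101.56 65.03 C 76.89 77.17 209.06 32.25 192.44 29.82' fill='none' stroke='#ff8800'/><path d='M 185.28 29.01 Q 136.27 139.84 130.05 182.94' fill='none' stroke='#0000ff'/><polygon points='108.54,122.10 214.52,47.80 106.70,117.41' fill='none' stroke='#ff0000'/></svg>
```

G21
G90
G00 X166.45 Y165.26
M3 S765
G1 X27.06 Y87.50 F1085
G1 X180.87 Y93.08
G1 X32.34 Y10.66
G1 X166.45 Y165.26
M5
G00 X15.16 Y150.15
M3 S765
G1 X17.74 Y143.47 F1085
G1 X30.99 Y139.84
G1 X49.53 Y138.44
G1 X67.92 Y138.45
G1 X80.76 Y139.06
G1 X82.64 Y139.44
M5
G00 X77.70 Y189.94
M3 S200
G1 X190.06 Y189.94 F4178
G1 X190.06 Y169.29
G1 X77.70 Y169.29
G1 X77.70 Y189.94
M5
G00 X226.99 Y65.70
M3 S534
G1 X106.94 Y150.58 F2034
M5
G00 X101.56 Y134.08
M3 S534
G1 X100.88 Y132.30 F2034
G1 X117.85 Y137.27
G1 X143.98 Y146.22
G1 X170.78 Y156.38
G1 X189.77 Y165.00
G1 X192.44 Y169.29
M5
G00 X185.28 Y170.10
M3 S765
G1 X170.13 Y135.04 F1085
G1 X157.36 Y103.74
G1 X146.97 Y76.20
G1 X138.95 Y52.43
G1 X133.31 Y32.42
G1 X130.05 Y16.17
M5
G00 X108.54 Y77.01
M3 S200
G1 X214.52 Y151.31 F4178
G1 X106.70 Y81.70
G1 X108.54 Y77.01
M5
G00 X0.00 Y0.00

1 u = 1 mm; y_m = 199.11 − y.

[1] `<polygon>` closed polygon, #0000ff→cut S765 F1085: (166.45,165.26) → (27.06,87.50) → (180.87,93.08) → (32.34,10.66) → (166.45,165.26) (closed)

[2] `<path>` cubic bezier, #0000ff→cut S765 F1085: (15.16,150.15) → (17.74,143.47) → (30.99,139.84) → (49.53,138.44) → (67.92,138.45) → (80.76,139.06) → (82.64,139.44)

[3] `<rect>` rectangle, #ff0000→engrave S200 F4178: (77.70,189.94) → (190.06,189.94) → (190.06,169.29) → (77.70,169.29) → (77.70,189.94) (closed)

[4] `<path>` line segment, #ff8800→score S534 F2034: (226.99,65.70) → (106.94,150.58)

[5] `<path>` cubic bezier, #ff8800→score S534 F2034: (101.56,134.08) → (100.88,132.30) → (117.85,137.27) → (143.98,146.22) → (170.78,156.38) → (189.77,165.00) → (192.44,169.29)

[6] `<path>` quadratic bezier, #0000ff→cut S765 F1085: (185.28,170.10) → (170.13,135.04) → (157.36,103.74) → (146.97,76.20) → (138.95,52.43) → (133.31,32.42) → (130.05,16.17)

[7] `<polygon>` closed polygon, #ff0000→engrave S200 F4178: (108.54,77.01) → (214.52,151.31) → (106.70,81.70) → (108.54,77.01) (closed)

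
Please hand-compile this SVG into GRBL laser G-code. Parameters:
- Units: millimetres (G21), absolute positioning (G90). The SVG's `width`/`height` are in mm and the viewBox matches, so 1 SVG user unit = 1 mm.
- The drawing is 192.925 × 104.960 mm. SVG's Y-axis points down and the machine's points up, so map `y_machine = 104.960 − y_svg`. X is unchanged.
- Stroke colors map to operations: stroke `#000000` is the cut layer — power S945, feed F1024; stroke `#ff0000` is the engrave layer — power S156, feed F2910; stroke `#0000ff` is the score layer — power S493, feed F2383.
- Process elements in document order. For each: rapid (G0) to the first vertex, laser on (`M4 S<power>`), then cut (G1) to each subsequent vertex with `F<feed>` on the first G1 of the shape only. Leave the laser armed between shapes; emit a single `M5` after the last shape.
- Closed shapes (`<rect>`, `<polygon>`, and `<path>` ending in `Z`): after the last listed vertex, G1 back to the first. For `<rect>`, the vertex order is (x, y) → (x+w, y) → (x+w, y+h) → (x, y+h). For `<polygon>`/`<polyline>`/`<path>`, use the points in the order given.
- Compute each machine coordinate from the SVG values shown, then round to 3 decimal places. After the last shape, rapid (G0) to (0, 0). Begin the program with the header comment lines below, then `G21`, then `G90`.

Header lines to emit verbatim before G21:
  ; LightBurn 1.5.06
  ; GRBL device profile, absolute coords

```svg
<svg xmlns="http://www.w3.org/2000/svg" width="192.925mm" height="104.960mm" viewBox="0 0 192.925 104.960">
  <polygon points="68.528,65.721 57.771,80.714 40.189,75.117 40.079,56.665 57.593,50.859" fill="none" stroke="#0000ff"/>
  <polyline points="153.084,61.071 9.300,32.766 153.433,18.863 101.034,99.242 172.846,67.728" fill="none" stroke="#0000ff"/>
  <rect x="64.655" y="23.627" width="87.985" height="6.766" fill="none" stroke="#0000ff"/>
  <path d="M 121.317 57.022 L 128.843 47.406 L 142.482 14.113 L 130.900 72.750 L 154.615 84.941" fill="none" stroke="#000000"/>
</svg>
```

; LightBurn 1.5.06
; GRBL device profile, absolute coords
G21
G90
G0 X68.528 Y39.239
M4 S493
G1 X57.771 Y24.246 F2383
G1 X40.189 Y29.843
G1 X40.079 Y48.295
G1 X57.593 Y54.101
G1 X68.528 Y39.239
G0 X153.084 Y43.889
M4 S493
G1 X9.300 Y72.194 F2383
G1 X153.433 Y86.097
G1 X101.034 Y5.718
G1 X172.846 Y37.232
G0 X64.655 Y81.333
M4 S493
G1 X152.640 Y81.333 F2383
G1 X152.640 Y74.567
G1 X64.655 Y74.567
G1 X64.655 Y81.333
G0 X121.317 Y47.938
M4 S945
G1 X128.843 Y57.554 F1024
G1 X142.482 Y90.847
G1 X130.900 Y32.210
G1 X154.615 Y20.019
M5
G0 X0.000 Y0.000

Since the viewBox matches the mm dimensions, user units are millimetres directly. The only transform is the Y-flip y_m = 104.960 − y_svg.

Shape 1 is a regular polygon drawn with `<polygon>`. Its stroke #0000ff means score at S493, F2383. After flipping Y the toolpath is (68.528,39.239) → (57.771,24.246) → (40.189,29.843) → (40.079,48.295) → (57.593,54.101) → (68.528,39.239), returning to the start.

Shape 2 is a open polyline drawn with `<polyline>`. Its stroke #0000ff means score at S493, F2383. After flipping Y the toolpath is (153.084,43.889) → (9.300,72.194) → (153.433,86.097) → (101.034,5.718) → (172.846,37.232).

Shape 3 is a rectangle drawn with `<rect>`. Its stroke #0000ff means score at S493, F2383. After flipping Y the toolpath is (64.655,81.333) → (152.640,81.333) → (152.640,74.567) → (64.655,74.567) → (64.655,81.333), returning to the start.

Shape 4 is a open polyline drawn with `<path>`. Its stroke #000000 means cut at S945, F1024. After flipping Y the toolpath is (121.317,47.938) → (128.843,57.554) → (142.482,90.847) → (130.900,32.210) → (154.615,20.019).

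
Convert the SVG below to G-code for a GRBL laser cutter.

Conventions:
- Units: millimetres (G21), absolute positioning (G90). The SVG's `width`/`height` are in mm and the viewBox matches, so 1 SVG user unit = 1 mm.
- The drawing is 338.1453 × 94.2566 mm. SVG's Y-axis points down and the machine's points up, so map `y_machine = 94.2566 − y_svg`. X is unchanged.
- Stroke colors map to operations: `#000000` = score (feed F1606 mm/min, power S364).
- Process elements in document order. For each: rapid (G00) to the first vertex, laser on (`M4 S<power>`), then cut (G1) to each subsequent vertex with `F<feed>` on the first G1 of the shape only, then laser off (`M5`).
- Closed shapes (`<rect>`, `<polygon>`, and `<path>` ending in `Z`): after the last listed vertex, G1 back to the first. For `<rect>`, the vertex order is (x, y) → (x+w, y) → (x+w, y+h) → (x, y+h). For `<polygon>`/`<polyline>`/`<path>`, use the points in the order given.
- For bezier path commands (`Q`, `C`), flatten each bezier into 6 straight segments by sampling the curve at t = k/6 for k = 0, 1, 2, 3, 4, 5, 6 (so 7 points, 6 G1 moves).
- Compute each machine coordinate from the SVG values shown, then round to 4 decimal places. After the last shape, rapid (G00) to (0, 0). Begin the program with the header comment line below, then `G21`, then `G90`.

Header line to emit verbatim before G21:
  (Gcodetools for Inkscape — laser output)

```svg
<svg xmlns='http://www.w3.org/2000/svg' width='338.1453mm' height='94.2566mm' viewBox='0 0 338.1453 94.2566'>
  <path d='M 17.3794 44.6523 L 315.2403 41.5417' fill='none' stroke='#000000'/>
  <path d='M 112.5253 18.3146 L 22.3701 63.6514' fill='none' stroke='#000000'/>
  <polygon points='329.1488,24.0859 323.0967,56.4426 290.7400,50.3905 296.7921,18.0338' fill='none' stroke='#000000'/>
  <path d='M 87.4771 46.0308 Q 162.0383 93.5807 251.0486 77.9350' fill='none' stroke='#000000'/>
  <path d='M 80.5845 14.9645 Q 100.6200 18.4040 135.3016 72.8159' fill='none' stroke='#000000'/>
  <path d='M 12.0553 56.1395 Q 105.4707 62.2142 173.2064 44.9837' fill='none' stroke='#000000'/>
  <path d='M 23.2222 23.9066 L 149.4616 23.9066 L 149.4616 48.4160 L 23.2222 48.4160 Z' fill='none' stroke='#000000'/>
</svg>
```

(Gcodetools for Inkscape — laser output)
G21
G90
G00 X17.3794 Y49.6043
M4 S364
G1 X315.2403 Y52.7149 F1606
M5
G00 X112.5253 Y75.9420
M4 S364
G1 X22.3701 Y30.6052 F1606
M5
G00 X329.1488 Y70.1707
M4 S364
G1 X323.0967 Y37.8140 F1606
G1 X290.7400 Y43.8661
G1 X296.7921 Y76.2228
G1 X329.1488 Y70.1707
M5
G00 X87.4771 Y48.2258
M4 S364
G1 X112.7322 Y34.1313 F1606
G1 X138.7900 Y23.5476
G1 X165.6506 Y16.4748
G1 X193.3139 Y12.9129
G1 X221.7799 Y12.8618
G1 X251.0486 Y16.3216
M5
G00 X80.5845 Y79.2921
M4 S364
G1 X87.6698 Y76.7297 F1606
G1 X95.5688 Y71.3355
G1 X104.2815 Y63.1095
G1 X113.8079 Y52.0517
G1 X124.1479 Y38.1621
G1 X135.3016 Y21.4407
M5
G00 X12.0553 Y38.1171
M4 S364
G1 X42.4804 Y36.7396 F1606
G1 X71.4789 Y36.6568
G1 X99.0508 Y37.8687
G1 X125.1960 Y40.3754
G1 X149.9145 Y44.1768
G1 X173.2064 Y49.2729
M5
G00 X23.2222 Y70.3500
M4 S364
G1 X149.4616 Y70.3500 F1606
G1 X149.4616 Y45.8406
G1 X23.2222 Y45.8406
G1 X23.2222 Y70.3500
M5
G00 X0.0000 Y0.0000

viewBox `0 0 338.1453 94.2566` with mm width/height → 1 unit = 1 mm. Flip: y_m = 94.2566 − y_svg.

**Shape 1** — `<path>` line segment, stroke `#000000` → score (S364, F1606). Machine vertices: (17.3794,49.6043) → (315.2403,52.7149). Open path.

**Shape 2** — `<path>` line segment, stroke `#000000` → score (S364, F1606). Machine vertices: (112.5253,75.9420) → (22.3701,30.6052). Open path.

**Shape 3** — `<polygon>` regular polygon, stroke `#000000` → score (S364, F1606). Machine vertices: (329.1488,70.1707) → (323.0967,37.8140) → (290.7400,43.8661) → (296.7921,76.2228) → (329.1488,70.1707). Closed: final G1 returns to the first vertex.

**Shape 4** — `<path>` quadratic bezier, stroke `#000000` → score (S364, F1606). Control points (SVG): P0=(87.4771,46.0308), P1=(162.0383,93.5807), P2=(251.0486,77.9350); sampled at t=k/6. Machine vertices: (87.4771,48.2258) → (112.7322,34.1313) → (138.7900,23.5476) → (165.6506,16.4748) → (193.3139,12.9129) → (221.7799,12.8618) → (251.0486,16.3216). Open path.

**Shape 5** — `<path>` quadratic bezier, stroke `#000000` → score (S364, F1606). Control points (SVG): P0=(80.5845,14.9645), P1=(100.6200,18.4040), P2=(135.3016,72.8159); sampled at t=k/6. Machine vertices: (80.5845,79.2921) → (87.6698,76.7297) → (95.5688,71.3355) → (104.2815,63.1095) → (113.8079,52.0517) → (124.1479,38.1621) → (135.3016,21.4407). Open path.

**Shape 6** — `<path>` quadratic bezier, stroke `#000000` → score (S364, F1606). Control points (SVG): P0=(12.0553,56.1395), P1=(105.4707,62.2142), P2=(173.2064,44.9837); sampled at t=k/6. Machine vertices: (12.0553,38.1171) → (42.4804,36.7396) → (71.4789,36.6568) → (99.0508,37.8687) → (125.1960,40.3754) → (149.9145,44.1768) → (173.2064,49.2729). Open path.

**Shape 7** — `<path>` rectangle, stroke `#000000` → score (S364, F1606). Machine vertices: (23.2222,70.3500) → (149.4616,70.3500) → (149.4616,45.8406) → (23.2222,45.8406) → (23.2222,70.3500). Closed: final G1 returns to the first vertex.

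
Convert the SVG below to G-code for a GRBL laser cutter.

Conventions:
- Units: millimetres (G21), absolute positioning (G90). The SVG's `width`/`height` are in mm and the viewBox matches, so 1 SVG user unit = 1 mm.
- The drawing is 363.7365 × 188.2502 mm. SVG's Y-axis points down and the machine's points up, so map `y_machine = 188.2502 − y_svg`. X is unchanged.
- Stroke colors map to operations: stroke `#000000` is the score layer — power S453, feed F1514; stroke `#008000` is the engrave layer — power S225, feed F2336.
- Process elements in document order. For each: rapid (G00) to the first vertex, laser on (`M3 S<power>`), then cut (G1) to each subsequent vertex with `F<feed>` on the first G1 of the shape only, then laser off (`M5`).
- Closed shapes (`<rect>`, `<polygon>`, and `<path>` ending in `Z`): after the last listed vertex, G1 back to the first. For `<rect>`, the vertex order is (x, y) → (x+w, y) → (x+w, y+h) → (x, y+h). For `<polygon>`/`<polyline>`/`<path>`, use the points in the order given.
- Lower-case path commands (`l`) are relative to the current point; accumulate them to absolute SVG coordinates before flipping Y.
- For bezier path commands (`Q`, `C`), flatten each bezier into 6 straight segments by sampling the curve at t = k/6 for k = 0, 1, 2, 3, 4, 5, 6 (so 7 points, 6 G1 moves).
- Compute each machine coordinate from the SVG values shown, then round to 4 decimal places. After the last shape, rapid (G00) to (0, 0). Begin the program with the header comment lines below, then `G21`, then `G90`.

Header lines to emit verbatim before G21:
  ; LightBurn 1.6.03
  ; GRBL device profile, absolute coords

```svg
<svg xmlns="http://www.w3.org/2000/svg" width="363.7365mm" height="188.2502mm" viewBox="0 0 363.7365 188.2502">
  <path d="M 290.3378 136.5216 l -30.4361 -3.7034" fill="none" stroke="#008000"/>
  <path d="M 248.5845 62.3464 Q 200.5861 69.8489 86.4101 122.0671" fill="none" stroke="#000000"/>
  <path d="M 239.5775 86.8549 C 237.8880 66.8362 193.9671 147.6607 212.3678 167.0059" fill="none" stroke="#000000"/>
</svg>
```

; LightBurn 1.6.03
; GRBL device profile, absolute coords
G21
G90
G00 X290.3378 Y51.7286
M3 S225
G1 X259.9017 Y55.4320 F2336
M5
G00 X248.5845 Y125.9038
M3 S453
G1 X230.7468 Y122.1609 F1514
G1 X209.2325 Y115.9337
G1 X184.0417 Y107.2224
G1 X155.1744 Y96.0268
G1 X122.6305 Y82.3471
G1 X86.4101 Y66.1831
M5
G00 X239.5775 Y101.3953
M3 S453
G1 X235.6975 Y103.7525 F1514
G1 X227.6832 Y93.8115
G1 X218.4388 Y76.0813
G1 X210.8686 Y55.0707
G1 X207.8769 Y35.2887
G1 X212.3678 Y21.2443
M5
G00 X0.0000 Y0.0000

Since the viewBox matches the mm dimensions, user units are millimetres directly. The only transform is the Y-flip y_m = 188.2502 − y_svg.

Shape 1 is a line segment drawn with `<path>`. Its stroke #008000 means engrave at S225, F2336. After flipping Y the toolpath is (290.3378,51.7286) → (259.9017,55.4320).

Shape 2 is a quadratic bezier drawn with `<path>`. Its stroke #000000 means score at S453, F1514. After flipping Y the toolpath is (248.5845,125.9038) → (230.7468,122.1609) → (209.2325,115.9337) → (184.0417,107.2224) → (155.1744,96.0268) → (122.6305,82.3471) → (86.4101,66.1831).

Shape 3 is a cubic bezier drawn with `<path>`. Its stroke #000000 means score at S453, F1514. After flipping Y the toolpath is (239.5775,101.3953) → (235.6975,103.7525) → (227.6832,93.8115) → (218.4388,76.0813) → (210.8686,55.0707) → (207.8769,35.2887) → (212.3678,21.2443).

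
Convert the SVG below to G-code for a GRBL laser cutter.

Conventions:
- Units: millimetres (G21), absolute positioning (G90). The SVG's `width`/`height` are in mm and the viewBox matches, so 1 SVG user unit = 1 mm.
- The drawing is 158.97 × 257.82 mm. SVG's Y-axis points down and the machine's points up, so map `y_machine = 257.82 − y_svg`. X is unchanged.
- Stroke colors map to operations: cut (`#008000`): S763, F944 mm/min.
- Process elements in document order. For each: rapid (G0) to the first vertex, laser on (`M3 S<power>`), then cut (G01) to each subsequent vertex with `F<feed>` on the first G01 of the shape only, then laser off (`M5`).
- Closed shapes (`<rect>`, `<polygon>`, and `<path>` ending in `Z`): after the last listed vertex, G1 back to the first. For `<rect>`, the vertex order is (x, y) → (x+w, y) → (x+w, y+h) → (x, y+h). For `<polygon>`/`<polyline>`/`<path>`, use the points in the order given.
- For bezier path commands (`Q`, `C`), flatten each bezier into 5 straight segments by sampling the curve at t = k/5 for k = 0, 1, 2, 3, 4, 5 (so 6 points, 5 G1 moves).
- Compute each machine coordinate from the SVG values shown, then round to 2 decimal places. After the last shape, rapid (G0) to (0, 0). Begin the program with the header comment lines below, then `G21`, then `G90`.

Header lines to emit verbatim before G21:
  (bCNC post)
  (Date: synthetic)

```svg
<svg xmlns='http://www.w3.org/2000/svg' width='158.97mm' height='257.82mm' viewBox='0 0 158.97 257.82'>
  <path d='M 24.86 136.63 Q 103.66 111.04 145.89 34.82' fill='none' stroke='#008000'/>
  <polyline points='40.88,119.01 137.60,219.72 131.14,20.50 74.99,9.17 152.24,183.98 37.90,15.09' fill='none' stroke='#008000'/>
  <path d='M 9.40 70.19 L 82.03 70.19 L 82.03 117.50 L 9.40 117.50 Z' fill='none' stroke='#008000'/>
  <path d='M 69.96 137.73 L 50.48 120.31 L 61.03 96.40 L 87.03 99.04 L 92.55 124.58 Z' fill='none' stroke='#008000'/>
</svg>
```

(bCNC post)
(Date: synthetic)
G21
G90
G0 X24.86 Y121.19
M3 S763
G01 X54.92 Y133.45 F944
G01 X82.05 Y149.76
G01 X106.25 Y170.12
G01 X127.54 Y194.54
G01 X145.89 Y223.00
M5
G0 X40.88 Y138.81
M3 S763
G01 X137.60 Y38.10 F944
G01 X131.14 Y237.32
G01 X74.99 Y248.65
G01 X152.24 Y73.84
G01 X37.90 Y242.73
M5
G0 X9.40 Y187.63
M3 S763
G01 X82.03 Y187.63 F944
G01 X82.03 Y140.32
G01 X9.40 Y140.32
G01 X9.40 Y187.63
M5
G0 X69.96 Y120.09
M3 S763
G01 X50.48 Y137.51 F944
G01 X61.03 Y161.42
G01 X87.03 Y158.78
G01 X92.55 Y133.24
G01 X69.96 Y120.09
M5
G0 X0.00 Y0.00

1 u = 1 mm; y_m = 257.82 − y.

[1] `<path>` quadratic bezier, #008000→cut S763 F944: (24.86,121.19) → (54.92,133.45) → (82.05,149.76) → (106.25,170.12) → (127.54,194.54) → (145.89,223.00)

[2] `<polyline>` open polyline, #008000→cut S763 F944: (40.88,138.81) → (137.60,38.10) → (131.14,237.32) → (74.99,248.65) → (152.24,73.84) → (37.90,242.73)

[3] `<path>` rectangle, #008000→cut S763 F944: (9.40,187.63) → (82.03,187.63) → (82.03,140.32) → (9.40,140.32) → (9.40,187.63) (closed)

[4] `<path>` regular polygon, #008000→cut S763 F944: (69.96,120.09) → (50.48,137.51) → (61.03,161.42) → (87.03,158.78) → (92.55,133.24) → (69.96,120.09) (closed)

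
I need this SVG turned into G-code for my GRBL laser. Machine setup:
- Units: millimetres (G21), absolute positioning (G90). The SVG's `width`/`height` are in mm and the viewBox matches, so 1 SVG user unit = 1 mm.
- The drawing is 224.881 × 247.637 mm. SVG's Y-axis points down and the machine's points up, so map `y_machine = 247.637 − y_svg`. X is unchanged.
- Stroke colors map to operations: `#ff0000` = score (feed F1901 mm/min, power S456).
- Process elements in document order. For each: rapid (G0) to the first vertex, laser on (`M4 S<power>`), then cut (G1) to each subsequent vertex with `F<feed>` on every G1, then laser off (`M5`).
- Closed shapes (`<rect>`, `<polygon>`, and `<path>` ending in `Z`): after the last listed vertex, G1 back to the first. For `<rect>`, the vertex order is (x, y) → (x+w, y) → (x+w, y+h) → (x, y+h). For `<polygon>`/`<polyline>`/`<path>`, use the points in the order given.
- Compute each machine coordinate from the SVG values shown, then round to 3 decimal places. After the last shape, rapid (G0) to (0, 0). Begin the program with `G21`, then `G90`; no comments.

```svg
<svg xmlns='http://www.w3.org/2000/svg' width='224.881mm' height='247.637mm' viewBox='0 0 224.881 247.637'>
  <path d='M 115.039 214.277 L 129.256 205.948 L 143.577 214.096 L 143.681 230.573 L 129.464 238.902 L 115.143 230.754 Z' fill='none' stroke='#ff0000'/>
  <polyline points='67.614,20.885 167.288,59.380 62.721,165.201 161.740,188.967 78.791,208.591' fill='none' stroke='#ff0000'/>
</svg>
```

G21
G90
G0 X115.039 Y33.360
M4 S456
G1 X129.256 Y41.689 F1901
G1 X143.577 Y33.541 F1901
G1 X143.681 Y17.064 F1901
G1 X129.464 Y8.735 F1901
G1 X115.143 Y16.883 F1901
G1 X115.039 Y33.360 F1901
M5
G0 X67.614 Y226.752
M4 S456
G1 X167.288 Y188.257 F1901
G1 X62.721 Y82.436 F1901
G1 X161.740 Y58.670 F1901
G1 X78.791 Y39.046 F1901
M5
G0 X0.000 Y0.000

viewBox `0 0 224.881 247.637` with mm width/height → 1 unit = 1 mm. Flip: y_m = 247.637 − y_svg.

**Shape 1** — `<path>` regular polygon, stroke `#ff0000` → score (S456, F1901). Machine vertices: (115.039,33.360) → (129.256,41.689) → (143.577,33.541) → (143.681,17.064) → (129.464,8.735) → (115.143,16.883) → (115.039,33.360). Closed: final G1 returns to the first vertex.

**Shape 2** — `<polyline>` open polyline, stroke `#ff0000` → score (S456, F1901). Machine vertices: (67.614,226.752) → (167.288,188.257) → (62.721,82.436) → (161.740,58.670) → (78.791,39.046). Open path.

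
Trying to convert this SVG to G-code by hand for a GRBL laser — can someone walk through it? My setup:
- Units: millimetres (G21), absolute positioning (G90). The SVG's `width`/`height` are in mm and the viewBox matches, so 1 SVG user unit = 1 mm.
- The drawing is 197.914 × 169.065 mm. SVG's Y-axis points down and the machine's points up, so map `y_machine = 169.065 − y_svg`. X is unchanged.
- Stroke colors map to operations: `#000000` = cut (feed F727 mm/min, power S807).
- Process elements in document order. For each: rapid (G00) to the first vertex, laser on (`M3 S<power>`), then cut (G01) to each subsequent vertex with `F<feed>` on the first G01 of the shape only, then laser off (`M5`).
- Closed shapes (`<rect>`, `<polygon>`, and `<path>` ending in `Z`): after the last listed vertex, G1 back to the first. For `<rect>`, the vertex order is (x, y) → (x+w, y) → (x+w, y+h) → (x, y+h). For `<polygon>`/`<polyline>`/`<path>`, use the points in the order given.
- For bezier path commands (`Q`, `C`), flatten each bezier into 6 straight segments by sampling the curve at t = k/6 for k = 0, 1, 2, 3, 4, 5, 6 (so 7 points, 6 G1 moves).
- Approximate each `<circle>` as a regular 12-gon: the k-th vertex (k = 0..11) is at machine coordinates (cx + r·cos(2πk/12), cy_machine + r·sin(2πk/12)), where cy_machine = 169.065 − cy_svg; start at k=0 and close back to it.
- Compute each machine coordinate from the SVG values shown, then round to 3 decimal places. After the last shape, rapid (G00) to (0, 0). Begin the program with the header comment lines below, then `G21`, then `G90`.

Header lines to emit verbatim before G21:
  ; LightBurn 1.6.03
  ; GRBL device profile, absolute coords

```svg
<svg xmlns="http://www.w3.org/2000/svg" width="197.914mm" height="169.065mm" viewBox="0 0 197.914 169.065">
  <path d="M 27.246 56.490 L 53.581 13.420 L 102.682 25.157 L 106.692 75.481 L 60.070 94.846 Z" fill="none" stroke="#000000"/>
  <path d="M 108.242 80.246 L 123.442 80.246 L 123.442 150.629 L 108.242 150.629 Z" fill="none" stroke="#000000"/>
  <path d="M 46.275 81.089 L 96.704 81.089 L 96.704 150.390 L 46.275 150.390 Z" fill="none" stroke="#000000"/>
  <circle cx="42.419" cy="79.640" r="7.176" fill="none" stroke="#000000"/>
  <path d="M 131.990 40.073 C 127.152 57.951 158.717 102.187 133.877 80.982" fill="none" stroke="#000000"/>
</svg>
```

1 u = 1 mm; y_m = 169.065 − y.

[1] `<path>` regular polygon, #000000→cut S807 F727: (27.246,112.575) → (53.581,155.645) → (102.682,143.908) → (106.692,93.584) → (60.070,74.219) → (27.246,112.575) (closed)

[2] `<path>` rectangle, #000000→cut S807 F727: (108.242,88.819) → (123.442,88.819) → (123.442,18.436) → (108.242,18.436) → (108.242,88.819) (closed)

[3] `<path>` rectangle, #000000→cut S807 F727: (46.275,87.976) → (96.704,87.976) → (96.704,18.675) → (46.275,18.675) → (46.275,87.976) (closed)

[4] `<circle>` circle, #000000→cut S807 F727: (49.595,89.425) → (48.634,93.013) → (46.007,95.640) → (42.419,96.601) → (38.831,95.640) → (36.204,93.013) → (35.243,89.425) → (36.204,85.837) → (38.831,83.210) → (42.419,82.249) → (46.007,83.210) → (48.634,85.837) → (49.595,89.425) (closed)

[5] `<path>` cubic bezier, #000000→cut S807 F727: (131.990,128.992) → (132.175,118.281) → (135.849,105.728) → (140.434,93.881) → (143.353,85.292) → (142.026,82.509) → (133.877,88.083)

; LightBurn 1.6.03
; GRBL device profile, absolute coords
G21
G90
G00 X27.246 Y112.575
M3 S807
G01 X53.581 Y155.645 F727
G01 X102.682 Y143.908
G01 X106.692 Y93.584
G01 X60.070 Y74.219
G01 X27.246 Y112.575
M5
G00 X108.242 Y88.819
M3 S807
G01 X123.442 Y88.819 F727
G01 X123.442 Y18.436
G01 X108.242 Y18.436
G01 X108.242 Y88.819
M5
G00 X46.275 Y87.976
M3 S807
G01 X96.704 Y87.976 F727
G01 X96.704 Y18.675
G01 X46.275 Y18.675
G01 X46.275 Y87.976
M5
G00 X49.595 Y89.425
M3 S807
G01 X48.634 Y93.013 F727
G01 X46.007 Y95.640
G01 X42.419 Y96.601
G01 X38.831 Y95.640
G01 X36.204 Y93.013
G01 X35.243 Y89.425
G01 X36.204 Y85.837
G01 X38.831 Y83.210
G01 X42.419 Y82.249
G01 X46.007 Y83.210
G01 X48.634 Y85.837
G01 X49.595 Y89.425
M5
G00 X131.990 Y128.992
M3 S807
G01 X132.175 Y118.281 F727
G01 X135.849 Y105.728
G01 X140.434 Y93.881
G01 X143.353 Y85.292
G01 X142.026 Y82.509
G01 X133.877 Y88.083
M5
G00 X0.000 Y0.000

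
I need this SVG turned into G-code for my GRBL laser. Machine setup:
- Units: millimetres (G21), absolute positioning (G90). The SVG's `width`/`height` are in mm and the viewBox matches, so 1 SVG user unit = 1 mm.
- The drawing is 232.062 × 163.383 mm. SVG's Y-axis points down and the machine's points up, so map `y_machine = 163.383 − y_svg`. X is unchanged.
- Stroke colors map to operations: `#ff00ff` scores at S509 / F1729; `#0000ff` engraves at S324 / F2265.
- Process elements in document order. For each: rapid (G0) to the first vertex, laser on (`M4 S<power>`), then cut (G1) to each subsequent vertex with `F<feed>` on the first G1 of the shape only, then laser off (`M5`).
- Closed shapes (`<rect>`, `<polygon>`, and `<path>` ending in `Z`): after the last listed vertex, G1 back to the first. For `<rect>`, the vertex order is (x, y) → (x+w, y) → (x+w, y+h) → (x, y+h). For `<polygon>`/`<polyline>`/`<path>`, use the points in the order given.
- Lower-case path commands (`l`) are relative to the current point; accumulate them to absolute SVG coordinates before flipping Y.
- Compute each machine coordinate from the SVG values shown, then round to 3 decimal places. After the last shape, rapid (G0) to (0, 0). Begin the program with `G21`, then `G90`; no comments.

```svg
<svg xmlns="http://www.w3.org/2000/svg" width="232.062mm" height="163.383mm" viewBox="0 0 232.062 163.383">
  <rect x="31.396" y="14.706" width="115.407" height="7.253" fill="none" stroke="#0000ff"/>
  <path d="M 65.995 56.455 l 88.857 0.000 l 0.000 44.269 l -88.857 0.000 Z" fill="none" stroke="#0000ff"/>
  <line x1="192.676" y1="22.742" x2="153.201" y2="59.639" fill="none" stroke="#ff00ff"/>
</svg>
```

G21
G90
G0 X31.396 Y148.677
M4 S324
G1 X146.803 Y148.677 F2265
G1 X146.803 Y141.424
G1 X31.396 Y141.424
G1 X31.396 Y148.677
M5
G0 X65.995 Y106.928
M4 S324
G1 X154.852 Y106.928 F2265
G1 X154.852 Y62.659
G1 X65.995 Y62.659
G1 X65.995 Y106.928
M5
G0 X192.676 Y140.641
M4 S509
G1 X153.201 Y103.744 F1729
M5
G0 X0.000 Y0.000

1 u = 1 mm; y_m = 163.383 − y.

[1] `<rect>` rectangle, #0000ff→engrave S324 F2265: (31.396,148.677) → (146.803,148.677) → (146.803,141.424) → (31.396,141.424) → (31.396,148.677) (closed)

[2] `<path>` rectangle, #0000ff→engrave S324 F2265: (65.995,106.928) → (154.852,106.928) → (154.852,62.659) → (65.995,62.659) → (65.995,106.928) (closed)

[3] `<line>` line segment, #ff00ff→score S509 F1729: (192.676,140.641) → (153.201,103.744)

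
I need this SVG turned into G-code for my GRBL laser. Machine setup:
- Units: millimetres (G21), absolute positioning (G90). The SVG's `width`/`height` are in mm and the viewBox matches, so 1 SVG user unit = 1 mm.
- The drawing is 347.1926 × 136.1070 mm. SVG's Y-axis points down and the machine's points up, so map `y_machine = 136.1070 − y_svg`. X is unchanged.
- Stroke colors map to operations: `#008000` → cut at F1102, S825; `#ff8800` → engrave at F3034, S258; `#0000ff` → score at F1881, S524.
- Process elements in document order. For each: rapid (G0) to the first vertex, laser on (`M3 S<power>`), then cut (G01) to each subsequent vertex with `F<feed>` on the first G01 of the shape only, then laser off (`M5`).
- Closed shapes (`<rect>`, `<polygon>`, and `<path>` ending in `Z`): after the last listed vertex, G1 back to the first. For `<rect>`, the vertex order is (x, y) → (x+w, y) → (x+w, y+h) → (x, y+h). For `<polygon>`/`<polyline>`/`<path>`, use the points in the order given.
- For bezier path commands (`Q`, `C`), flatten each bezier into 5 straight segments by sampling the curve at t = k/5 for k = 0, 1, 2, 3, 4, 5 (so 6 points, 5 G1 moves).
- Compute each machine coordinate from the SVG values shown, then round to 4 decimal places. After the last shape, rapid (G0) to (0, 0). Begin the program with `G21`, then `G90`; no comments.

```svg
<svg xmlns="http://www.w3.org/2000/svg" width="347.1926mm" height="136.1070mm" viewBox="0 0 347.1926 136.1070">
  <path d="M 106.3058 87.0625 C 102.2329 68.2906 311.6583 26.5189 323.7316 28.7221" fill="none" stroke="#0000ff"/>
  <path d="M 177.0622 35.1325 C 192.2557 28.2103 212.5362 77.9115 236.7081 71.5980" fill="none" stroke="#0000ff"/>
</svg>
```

Since the viewBox matches the mm dimensions, user units are millimetres directly. The only transform is the Y-flip y_m = 136.1070 − y_svg.

Shape 1 is a cubic bezier drawn with `<path>`. Its stroke #0000ff means score at S524, F1881. After flipping Y the toolpath is (106.3058,49.0445) → (126.1951,62.5318) → (177.6031,78.3243) → (240.8091,93.2072) → (296.0922,103.9656) → (323.7316,107.3849).

Shape 2 is a cubic bezier drawn with `<path>`. Its stroke #0000ff means score at S524, F1881. After flipping Y the toolpath is (177.0622,100.9745) → (186.7792,99.2341) → (197.6596,89.3107) → (209.6462,76.6110) → (222.6815,66.5416) → (236.7081,64.5090).

G21
G90
G0 X106.3058 Y49.0445
M3 S524
G01 X126.1951 Y62.5318 F1881
G01 X177.6031 Y78.3243
G01 X240.8091 Y93.2072
G01 X296.0922 Y103.9656
G01 X323.7316 Y107.3849
M5
G0 X177.0622 Y100.9745
M3 S524
G01 X186.7792 Y99.2341 F1881
G01 X197.6596 Y89.3107
G01 X209.6462 Y76.6110
G01 X222.6815 Y66.5416
G01 X236.7081 Y64.5090
M5
G0 X0.0000 Y0.0000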